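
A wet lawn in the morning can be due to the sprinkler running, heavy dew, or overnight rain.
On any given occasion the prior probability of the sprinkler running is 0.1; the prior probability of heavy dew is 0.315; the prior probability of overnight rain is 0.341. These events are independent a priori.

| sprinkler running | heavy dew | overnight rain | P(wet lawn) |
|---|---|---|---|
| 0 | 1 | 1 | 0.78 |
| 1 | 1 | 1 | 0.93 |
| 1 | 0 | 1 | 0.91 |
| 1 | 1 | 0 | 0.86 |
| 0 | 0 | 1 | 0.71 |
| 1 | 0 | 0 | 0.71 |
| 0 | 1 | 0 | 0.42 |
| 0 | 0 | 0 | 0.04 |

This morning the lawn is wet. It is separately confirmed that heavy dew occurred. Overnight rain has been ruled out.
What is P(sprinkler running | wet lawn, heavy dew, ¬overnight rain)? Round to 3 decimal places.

P(sprinkler running | wet lawn, heavy dew, ¬overnight rain) ≈ 0.185

P(wet lawn | heavy dew, ¬overnight rain) = 0.42*0.9 + 0.86*0.1 = 0.378000 + 0.086000 = 0.464000
Of this, 0.086000 comes from 0.86*0.1 (the sprinkler running=true cases).
So P(sprinkler running | wet lawn, heavy dew, ¬overnight rain) = 0.086000/0.464000 ≈ 0.185.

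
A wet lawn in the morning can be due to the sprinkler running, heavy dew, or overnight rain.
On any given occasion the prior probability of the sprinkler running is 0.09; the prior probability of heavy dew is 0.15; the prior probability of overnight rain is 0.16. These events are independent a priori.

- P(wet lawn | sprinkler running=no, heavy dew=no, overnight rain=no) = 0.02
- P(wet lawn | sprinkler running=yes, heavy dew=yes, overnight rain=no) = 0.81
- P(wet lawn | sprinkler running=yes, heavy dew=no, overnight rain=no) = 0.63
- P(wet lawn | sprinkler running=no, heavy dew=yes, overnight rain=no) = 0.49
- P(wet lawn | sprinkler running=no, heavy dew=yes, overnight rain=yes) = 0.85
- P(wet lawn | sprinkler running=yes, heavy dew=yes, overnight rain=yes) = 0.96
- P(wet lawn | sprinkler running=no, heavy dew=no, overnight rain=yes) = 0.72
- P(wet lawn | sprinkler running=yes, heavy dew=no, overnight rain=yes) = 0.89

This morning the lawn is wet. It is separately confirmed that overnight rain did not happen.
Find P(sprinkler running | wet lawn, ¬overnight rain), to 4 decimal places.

P(sprinkler running | wet lawn, ¬overnight rain) ≈ 0.4179

By total probability over the 4 (sprinkler running, heavy dew) configurations:
  P(wet lawn | ¬overnight rain) = 0.02*0.91*0.85 + 0.49*0.91*0.15 + 0.63*0.09*0.85 + 0.81*0.09*0.15
        = 0.015470 + 0.066885 + 0.048195 + 0.010935 = 0.141485
The terms with sprinkler running present sum to 0.059130, so
  P(sprinkler running | wet lawn, ¬overnight rain) = 0.059130 / 0.141485 ≈ 0.4179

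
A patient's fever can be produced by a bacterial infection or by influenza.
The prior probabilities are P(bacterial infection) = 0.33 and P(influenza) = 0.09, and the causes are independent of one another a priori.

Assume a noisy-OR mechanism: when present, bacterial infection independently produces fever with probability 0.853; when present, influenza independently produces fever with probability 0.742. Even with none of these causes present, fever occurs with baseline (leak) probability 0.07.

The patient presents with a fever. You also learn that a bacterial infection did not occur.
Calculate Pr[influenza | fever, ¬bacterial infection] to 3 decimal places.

Under noisy-OR, P(fever | causes) = 1 − (1−0.07)·∏(1−qᵢ) over the active causes.
P(fever | ¬bacterial infection) = 0.07·0.91 + 0.76006·0.09 = 0.063700 + 0.068405 = 0.132105
The influenza-present share is 0.76006·0.09 = 0.068405.
Hence the posterior is 0.068405/0.132105 ≈ 0.518.

Pr[influenza | fever, ¬bacterial infection] ≈ 0.518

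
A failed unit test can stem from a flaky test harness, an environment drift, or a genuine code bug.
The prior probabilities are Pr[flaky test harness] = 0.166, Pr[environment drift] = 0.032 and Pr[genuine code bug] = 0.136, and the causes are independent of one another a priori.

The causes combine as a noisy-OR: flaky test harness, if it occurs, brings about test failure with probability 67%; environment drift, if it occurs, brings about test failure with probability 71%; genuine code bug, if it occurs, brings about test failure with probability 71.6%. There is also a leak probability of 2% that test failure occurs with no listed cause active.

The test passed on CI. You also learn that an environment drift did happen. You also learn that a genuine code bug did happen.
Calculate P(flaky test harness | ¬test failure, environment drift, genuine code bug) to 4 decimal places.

P(flaky test harness | ¬test failure, environment drift, genuine code bug) ≈ 0.0616

Under noisy-OR, P(test failure | causes) = 1 − (1−0.02)·∏(1−qᵢ) over the active causes.
For the numerator, keep only flaky test harness=true terms: 0.026635×0.166 = 0.004421
The normalizing constant is 0.080713×0.834 + 0.026635×0.166 = 0.071736
P(flaky test harness | ¬test failure, environment drift, genuine code bug) = 0.004421/0.071736 ≈ 0.0616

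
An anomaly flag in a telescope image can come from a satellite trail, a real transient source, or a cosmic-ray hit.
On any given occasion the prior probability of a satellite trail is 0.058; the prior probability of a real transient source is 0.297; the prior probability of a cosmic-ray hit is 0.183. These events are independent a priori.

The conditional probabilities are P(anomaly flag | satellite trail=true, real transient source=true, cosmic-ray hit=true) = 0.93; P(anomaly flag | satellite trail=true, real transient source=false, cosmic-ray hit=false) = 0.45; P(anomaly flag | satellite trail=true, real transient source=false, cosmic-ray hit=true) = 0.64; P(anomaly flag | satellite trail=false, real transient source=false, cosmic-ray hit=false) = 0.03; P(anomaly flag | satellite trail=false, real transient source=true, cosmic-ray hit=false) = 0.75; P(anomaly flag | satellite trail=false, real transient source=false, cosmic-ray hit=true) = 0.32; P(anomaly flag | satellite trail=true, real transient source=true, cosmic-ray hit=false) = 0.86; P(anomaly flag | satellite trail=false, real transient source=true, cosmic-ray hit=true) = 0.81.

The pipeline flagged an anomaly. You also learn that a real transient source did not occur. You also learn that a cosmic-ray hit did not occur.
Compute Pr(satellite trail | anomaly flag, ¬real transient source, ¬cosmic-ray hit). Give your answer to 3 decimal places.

Pr(satellite trail | anomaly flag, ¬real transient source, ¬cosmic-ray hit) ≈ 0.480

P(anomaly flag | ¬real transient source, ¬cosmic-ray hit) = 0.03×0.942 + 0.45×0.058 = 0.028260 + 0.026100 = 0.054360
Restricting to configurations with satellite trail present: 0.45×0.058 = 0.026100.
P(satellite trail | anomaly flag, ¬real transient source, ¬cosmic-ray hit) = 0.026100 / 0.054360 ≈ 0.480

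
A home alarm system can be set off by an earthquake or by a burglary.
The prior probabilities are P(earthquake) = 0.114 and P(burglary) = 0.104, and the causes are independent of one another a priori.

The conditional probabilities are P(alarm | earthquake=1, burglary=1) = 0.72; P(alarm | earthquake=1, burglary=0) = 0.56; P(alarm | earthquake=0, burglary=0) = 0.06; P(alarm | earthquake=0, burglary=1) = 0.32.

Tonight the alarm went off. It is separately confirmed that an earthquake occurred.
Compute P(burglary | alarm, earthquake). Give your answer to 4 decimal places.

For the numerator, keep only burglary=true terms: 0.72·0.104 = 0.074880
The normalizing constant is 0.56·0.896 + 0.72·0.104 = 0.576640
P(burglary | alarm, earthquake) = 0.074880/0.576640 ≈ 0.1299

P(burglary | alarm, earthquake) ≈ 0.1299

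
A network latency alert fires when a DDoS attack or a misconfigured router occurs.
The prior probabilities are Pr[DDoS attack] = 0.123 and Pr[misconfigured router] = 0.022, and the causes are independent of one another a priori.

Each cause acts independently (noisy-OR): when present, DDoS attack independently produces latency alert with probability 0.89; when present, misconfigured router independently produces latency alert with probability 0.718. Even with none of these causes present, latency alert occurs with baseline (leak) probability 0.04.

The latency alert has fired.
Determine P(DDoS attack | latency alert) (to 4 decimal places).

P(DDoS attack | latency alert) ≈ 0.6950

Under noisy-OR, P(latency alert | causes) = 1 − (1−0.04)·∏(1−qᵢ) over the active causes.
Enumerate the 4 (DDoS attack, misconfigured router) configurations and weight by the priors:
  P(latency alert) = 0.04*0.877*0.978 + 0.72928*0.877*0.022 + 0.8944*0.123*0.978 + 0.970221*0.123*0.022
        = 0.034308 + 0.014071 + 0.107591 + 0.002625 = 0.158595
Configurations with DDoS attack contribute 0.110216, so
  P(DDoS attack | latency alert) = 0.110216 / 0.158595 ≈ 0.6950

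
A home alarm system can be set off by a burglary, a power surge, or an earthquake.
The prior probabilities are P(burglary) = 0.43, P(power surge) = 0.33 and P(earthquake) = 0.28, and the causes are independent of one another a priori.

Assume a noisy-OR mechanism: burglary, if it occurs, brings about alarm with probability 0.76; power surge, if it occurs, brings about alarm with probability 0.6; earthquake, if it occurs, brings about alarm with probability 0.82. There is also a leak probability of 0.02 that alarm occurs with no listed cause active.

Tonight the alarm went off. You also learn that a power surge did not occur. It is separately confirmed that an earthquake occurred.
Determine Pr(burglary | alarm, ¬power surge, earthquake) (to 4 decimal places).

Under noisy-OR, P(alarm | causes) = 1 − (1−0.02)·∏(1−qᵢ) over the active causes.
P(alarm | ¬power surge, earthquake) = 0.8236×0.57 + 0.957664×0.43 = 0.469452 + 0.411796 = 0.881248
The burglary-present share is 0.957664×0.43 = 0.411796.
P(burglary | alarm, ¬power surge, earthquake) = 0.411796 / 0.881248 ≈ 0.4673

Pr(burglary | alarm, ¬power surge, earthquake) ≈ 0.4673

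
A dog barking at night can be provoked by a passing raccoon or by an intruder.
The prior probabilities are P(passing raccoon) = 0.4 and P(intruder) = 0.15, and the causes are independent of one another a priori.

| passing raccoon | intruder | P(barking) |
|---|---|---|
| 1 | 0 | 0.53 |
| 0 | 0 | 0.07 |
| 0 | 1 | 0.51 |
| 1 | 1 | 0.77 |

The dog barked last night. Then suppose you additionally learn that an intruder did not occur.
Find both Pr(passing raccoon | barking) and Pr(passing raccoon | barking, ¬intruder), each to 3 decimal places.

Weight on passing raccoon=true, given the evidence: 0.180200 + 0.046200 = 0.226400
The normalizing constant is 0.07×0.6×0.85 + 0.51×0.6×0.15 + 0.53×0.4×0.85 + 0.77×0.4×0.15 = 0.308000
P(passing raccoon | barking) = 0.226400/0.308000 ≈ 0.735

Now condition on the additional information:
By total probability over both values of passing raccoon:
  P(barking | ¬intruder) = 0.07*0.6 + 0.53*0.4
        = 0.042000 + 0.212000 = 0.254000
The terms with passing raccoon present sum to 0.212000, so
  P(passing raccoon | barking, ¬intruder) = 0.212000 / 0.254000 ≈ 0.835

Pr(passing raccoon | barking) ≈ 0.735; Pr(passing raccoon | barking, ¬intruder) ≈ 0.835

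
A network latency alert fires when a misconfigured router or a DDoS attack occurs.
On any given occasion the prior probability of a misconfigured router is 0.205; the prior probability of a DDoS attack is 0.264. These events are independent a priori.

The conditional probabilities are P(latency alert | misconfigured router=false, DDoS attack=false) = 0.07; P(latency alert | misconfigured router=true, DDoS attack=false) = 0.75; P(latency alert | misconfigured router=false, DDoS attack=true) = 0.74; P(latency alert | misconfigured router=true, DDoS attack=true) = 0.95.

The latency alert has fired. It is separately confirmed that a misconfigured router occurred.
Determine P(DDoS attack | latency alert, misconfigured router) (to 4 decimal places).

P(DDoS attack | latency alert, misconfigured router) ≈ 0.3124

P(latency alert | misconfigured router) = 0.75×0.736 + 0.95×0.264 = 0.552000 + 0.250800 = 0.802800
Restricting to configurations with DDoS attack present: 0.95×0.264 = 0.250800.
So P(DDoS attack | latency alert, misconfigured router) = 0.250800/0.802800 ≈ 0.3124.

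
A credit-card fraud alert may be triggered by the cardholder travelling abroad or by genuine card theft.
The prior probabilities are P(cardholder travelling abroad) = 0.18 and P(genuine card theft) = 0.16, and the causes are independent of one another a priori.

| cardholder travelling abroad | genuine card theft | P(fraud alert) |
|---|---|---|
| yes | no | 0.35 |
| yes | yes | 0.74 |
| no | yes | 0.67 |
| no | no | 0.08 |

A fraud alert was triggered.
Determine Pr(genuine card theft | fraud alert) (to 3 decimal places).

P(fraud alert) = 0.08*0.82*0.84 + 0.67*0.82*0.16 + 0.35*0.18*0.84 + 0.74*0.18*0.16 = 0.055104 + 0.087904 + 0.052920 + 0.021312 = 0.217240
Of this, 0.109216 comes from 0.087904 + 0.021312 (the genuine card theft=true cases).
P(genuine card theft | fraud alert) = 0.109216 / 0.217240 ≈ 0.503

Pr(genuine card theft | fraud alert) ≈ 0.503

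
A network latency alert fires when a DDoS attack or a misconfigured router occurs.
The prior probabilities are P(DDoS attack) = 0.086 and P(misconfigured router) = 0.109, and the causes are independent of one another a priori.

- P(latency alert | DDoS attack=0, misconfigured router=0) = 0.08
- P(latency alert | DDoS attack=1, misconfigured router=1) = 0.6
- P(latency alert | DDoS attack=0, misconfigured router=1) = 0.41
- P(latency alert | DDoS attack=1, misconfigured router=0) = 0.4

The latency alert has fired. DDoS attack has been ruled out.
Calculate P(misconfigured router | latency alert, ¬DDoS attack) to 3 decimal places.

P(latency alert | ¬DDoS attack) = 0.08×0.891 + 0.41×0.109 = 0.071280 + 0.044690 = 0.115970
The misconfigured router-present share is 0.41×0.109 = 0.044690.
Hence the posterior is 0.044690/0.115970 ≈ 0.385.

P(misconfigured router | latency alert, ¬DDoS attack) ≈ 0.385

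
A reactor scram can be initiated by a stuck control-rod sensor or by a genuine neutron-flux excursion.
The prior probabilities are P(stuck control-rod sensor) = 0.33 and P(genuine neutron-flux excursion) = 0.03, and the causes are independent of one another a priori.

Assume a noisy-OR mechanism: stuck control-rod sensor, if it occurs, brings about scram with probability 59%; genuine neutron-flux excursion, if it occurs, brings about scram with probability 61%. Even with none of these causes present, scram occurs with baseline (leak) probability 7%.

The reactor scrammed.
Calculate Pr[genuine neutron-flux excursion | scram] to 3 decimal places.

Pr[genuine neutron-flux excursion | scram] ≈ 0.080

Under noisy-OR, P(scram | causes) = 1 − (1−0.07)·∏(1−qᵢ) over the active causes.
For the numerator, keep only genuine neutron-flux excursion=true terms: 0.012810 + 0.008428 = 0.021238
Denominator P(scram): 0.07×0.67×0.97 + 0.6373×0.67×0.03 + 0.6187×0.33×0.97 + 0.851293×0.33×0.03 = 0.264777
Posterior = 0.021238 / 0.264777 ≈ 0.080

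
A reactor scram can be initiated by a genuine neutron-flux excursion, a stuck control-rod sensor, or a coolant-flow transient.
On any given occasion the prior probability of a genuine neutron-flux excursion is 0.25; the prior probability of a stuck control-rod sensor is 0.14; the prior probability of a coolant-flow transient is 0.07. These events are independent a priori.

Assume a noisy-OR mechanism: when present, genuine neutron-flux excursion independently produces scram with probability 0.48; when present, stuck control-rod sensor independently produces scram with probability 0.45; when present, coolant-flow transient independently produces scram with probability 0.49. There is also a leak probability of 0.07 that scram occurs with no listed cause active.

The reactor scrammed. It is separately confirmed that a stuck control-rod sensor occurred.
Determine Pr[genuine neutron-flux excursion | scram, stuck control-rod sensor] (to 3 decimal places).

Pr[genuine neutron-flux excursion | scram, stuck control-rod sensor] ≈ 0.329

Under noisy-OR, P(scram | causes) = 1 − (1−0.07)·∏(1−qᵢ) over the active causes.
P(scram | stuck control-rod sensor) = 0.4885·0.75·0.93 + 0.739135·0.75·0.07 + 0.73402·0.25·0.93 + 0.86435·0.25·0.07 = 0.340729 + 0.038805 + 0.170660 + 0.015126 = 0.565320
Of this, 0.185786 comes from 0.170660 + 0.015126 (the genuine neutron-flux excursion=true cases).
Hence the posterior is 0.185786/0.565320 ≈ 0.329.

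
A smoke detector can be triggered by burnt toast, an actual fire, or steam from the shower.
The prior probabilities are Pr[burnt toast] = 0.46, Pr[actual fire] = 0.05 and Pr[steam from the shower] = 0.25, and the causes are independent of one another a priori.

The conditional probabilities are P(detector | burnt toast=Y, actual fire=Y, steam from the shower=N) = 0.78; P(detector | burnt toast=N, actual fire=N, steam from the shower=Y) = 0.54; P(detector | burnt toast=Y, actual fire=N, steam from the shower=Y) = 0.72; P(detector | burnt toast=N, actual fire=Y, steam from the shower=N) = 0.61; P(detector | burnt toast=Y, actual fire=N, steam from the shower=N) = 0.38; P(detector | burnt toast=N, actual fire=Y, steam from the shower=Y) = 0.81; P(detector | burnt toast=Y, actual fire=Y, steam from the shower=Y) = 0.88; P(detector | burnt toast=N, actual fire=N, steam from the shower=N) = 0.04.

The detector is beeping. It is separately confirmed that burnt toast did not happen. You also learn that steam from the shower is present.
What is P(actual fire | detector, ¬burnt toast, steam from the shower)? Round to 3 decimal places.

P(actual fire | detector, ¬burnt toast, steam from the shower) ≈ 0.073

P(detector | ¬burnt toast, steam from the shower) = 0.54·0.95 + 0.81·0.05 = 0.513000 + 0.040500 = 0.553500
Of this, 0.040500 comes from 0.81·0.05 (the actual fire=true cases).
So P(actual fire | detector, ¬burnt toast, steam from the shower) = 0.040500/0.553500 ≈ 0.073.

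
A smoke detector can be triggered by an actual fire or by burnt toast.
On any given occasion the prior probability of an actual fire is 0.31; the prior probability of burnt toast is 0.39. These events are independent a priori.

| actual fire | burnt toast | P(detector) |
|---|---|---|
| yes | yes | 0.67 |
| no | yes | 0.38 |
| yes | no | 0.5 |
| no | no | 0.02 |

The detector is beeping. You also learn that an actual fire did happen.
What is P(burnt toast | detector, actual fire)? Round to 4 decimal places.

P(detector | actual fire) = 0.5×0.61 + 0.67×0.39 = 0.305000 + 0.261300 = 0.566300
Restricting to configurations with burnt toast present: 0.67×0.39 = 0.261300.
P(burnt toast | detector, actual fire) = 0.261300 / 0.566300 ≈ 0.4614

P(burnt toast | detector, actual fire) ≈ 0.4614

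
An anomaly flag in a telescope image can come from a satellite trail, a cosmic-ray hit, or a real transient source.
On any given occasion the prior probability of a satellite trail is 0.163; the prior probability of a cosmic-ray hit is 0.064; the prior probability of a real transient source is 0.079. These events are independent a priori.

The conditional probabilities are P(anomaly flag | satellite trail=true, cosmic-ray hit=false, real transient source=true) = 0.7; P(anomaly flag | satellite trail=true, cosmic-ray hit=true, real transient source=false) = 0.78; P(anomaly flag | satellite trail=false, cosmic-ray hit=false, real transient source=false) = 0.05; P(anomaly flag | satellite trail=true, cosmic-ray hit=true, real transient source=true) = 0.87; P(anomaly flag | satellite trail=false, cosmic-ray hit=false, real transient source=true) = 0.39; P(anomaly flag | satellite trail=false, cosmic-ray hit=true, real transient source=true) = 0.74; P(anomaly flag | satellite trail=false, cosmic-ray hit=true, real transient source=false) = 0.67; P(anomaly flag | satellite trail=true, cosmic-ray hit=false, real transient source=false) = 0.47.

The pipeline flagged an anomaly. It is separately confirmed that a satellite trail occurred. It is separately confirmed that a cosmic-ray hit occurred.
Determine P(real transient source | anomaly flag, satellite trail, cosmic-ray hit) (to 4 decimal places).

P(real transient source | anomaly flag, satellite trail, cosmic-ray hit) ≈ 0.0873

P(anomaly flag | satellite trail, cosmic-ray hit) = 0.78·0.921 + 0.87·0.079 = 0.718380 + 0.068730 = 0.787110
Of this, 0.068730 comes from 0.87·0.079 (the real transient source=true cases).
P(real transient source | anomaly flag, satellite trail, cosmic-ray hit) = 0.068730 / 0.787110 ≈ 0.0873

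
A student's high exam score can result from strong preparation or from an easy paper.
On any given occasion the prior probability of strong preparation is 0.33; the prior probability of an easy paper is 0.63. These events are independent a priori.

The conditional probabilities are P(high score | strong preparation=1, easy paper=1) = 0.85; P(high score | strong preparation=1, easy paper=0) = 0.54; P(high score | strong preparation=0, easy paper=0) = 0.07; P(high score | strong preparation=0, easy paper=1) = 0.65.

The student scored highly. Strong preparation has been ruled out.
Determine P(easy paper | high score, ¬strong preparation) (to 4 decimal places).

P(high score | ¬strong preparation) = 0.07×0.37 + 0.65×0.63 = 0.025900 + 0.409500 = 0.435400
Of this, 0.409500 comes from 0.65×0.63 (the easy paper=true cases).
So P(easy paper | high score, ¬strong preparation) = 0.409500/0.435400 ≈ 0.9405.

P(easy paper | high score, ¬strong preparation) ≈ 0.9405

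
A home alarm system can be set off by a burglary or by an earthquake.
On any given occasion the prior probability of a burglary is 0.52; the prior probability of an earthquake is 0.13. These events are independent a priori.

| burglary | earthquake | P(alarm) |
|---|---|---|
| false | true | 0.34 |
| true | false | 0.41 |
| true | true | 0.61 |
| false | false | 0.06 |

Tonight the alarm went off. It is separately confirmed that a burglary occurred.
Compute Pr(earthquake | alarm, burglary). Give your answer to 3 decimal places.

Pr(earthquake | alarm, burglary) ≈ 0.182

Weight on earthquake=true, given the evidence: 0.61*0.13 = 0.079300
The normalizing constant is 0.41*0.87 + 0.61*0.13 = 0.436000
P(earthquake | alarm, burglary) = 0.079300/0.436000 ≈ 0.182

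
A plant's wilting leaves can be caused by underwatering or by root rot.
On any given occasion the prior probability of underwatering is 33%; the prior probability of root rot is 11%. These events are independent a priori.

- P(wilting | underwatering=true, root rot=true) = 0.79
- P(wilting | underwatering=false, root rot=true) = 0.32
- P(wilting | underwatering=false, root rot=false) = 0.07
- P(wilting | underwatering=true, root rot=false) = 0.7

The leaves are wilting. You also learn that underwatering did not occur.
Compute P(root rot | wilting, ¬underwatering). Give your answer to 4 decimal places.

Weight on root rot=true, given the evidence: 0.32·0.11 = 0.035200
Normalizer over all consistent configurations: 0.07·0.89 + 0.32·0.11 = 0.097500
Posterior = 0.035200 / 0.097500 ≈ 0.3610

P(root rot | wilting, ¬underwatering) ≈ 0.3610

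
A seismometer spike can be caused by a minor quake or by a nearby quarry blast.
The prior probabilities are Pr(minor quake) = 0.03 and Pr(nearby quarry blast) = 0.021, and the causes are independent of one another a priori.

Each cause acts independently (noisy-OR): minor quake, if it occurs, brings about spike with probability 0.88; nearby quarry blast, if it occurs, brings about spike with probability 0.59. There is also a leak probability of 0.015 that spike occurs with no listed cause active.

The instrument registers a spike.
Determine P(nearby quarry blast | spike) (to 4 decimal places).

Under noisy-OR, P(spike | causes) = 1 − (1−0.015)·∏(1−qᵢ) over the active causes.
P(spike) = 0.015×0.97×0.979 + 0.59615×0.97×0.021 + 0.8818×0.03×0.979 + 0.951538×0.03×0.021 = 0.014244 + 0.012144 + 0.025898 + 0.000599 = 0.052885
Of this, 0.012743 comes from 0.012144 + 0.000599 (the nearby quarry blast=true cases).
So P(nearby quarry blast | spike) = 0.012743/0.052885 ≈ 0.2410.

P(nearby quarry blast | spike) ≈ 0.2410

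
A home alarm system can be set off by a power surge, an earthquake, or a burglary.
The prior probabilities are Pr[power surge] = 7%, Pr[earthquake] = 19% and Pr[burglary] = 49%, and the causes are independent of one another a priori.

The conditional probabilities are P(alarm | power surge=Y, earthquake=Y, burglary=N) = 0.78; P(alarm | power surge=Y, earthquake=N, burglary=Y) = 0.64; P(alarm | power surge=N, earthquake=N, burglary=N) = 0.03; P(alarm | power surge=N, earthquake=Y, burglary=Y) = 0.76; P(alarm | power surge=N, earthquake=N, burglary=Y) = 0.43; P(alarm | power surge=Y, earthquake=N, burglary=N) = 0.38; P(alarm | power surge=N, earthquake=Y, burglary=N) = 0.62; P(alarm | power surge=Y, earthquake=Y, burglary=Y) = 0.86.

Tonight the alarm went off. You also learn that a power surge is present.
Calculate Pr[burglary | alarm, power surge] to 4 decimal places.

Pr[burglary | alarm, power surge] ≈ 0.5896

P(alarm | power surge) = 0.38×0.81×0.51 + 0.64×0.81×0.49 + 0.78×0.19×0.51 + 0.86×0.19×0.49 = 0.156978 + 0.254016 + 0.075582 + 0.080066 = 0.566642
Restricting to configurations with burglary present: 0.254016 + 0.080066 = 0.334082.
P(burglary | alarm, power surge) = 0.334082 / 0.566642 ≈ 0.5896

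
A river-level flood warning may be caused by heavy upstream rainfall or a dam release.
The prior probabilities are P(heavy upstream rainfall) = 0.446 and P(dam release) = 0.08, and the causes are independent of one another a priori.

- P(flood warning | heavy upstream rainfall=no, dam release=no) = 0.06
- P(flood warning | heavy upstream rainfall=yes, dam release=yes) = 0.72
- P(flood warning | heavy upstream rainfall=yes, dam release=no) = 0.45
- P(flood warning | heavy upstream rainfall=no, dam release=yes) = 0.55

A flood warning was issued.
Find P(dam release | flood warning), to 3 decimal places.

P(dam release | flood warning) ≈ 0.189

By total probability over the 4 (heavy upstream rainfall, dam release) configurations:
  P(flood warning) = 0.06·0.554·0.92 + 0.55·0.554·0.08 + 0.45·0.446·0.92 + 0.72·0.446·0.08
        = 0.030581 + 0.024376 + 0.184644 + 0.025690 = 0.265291
The terms with dam release present sum to 0.050066, so
  P(dam release | flood warning) = 0.050066 / 0.265291 ≈ 0.189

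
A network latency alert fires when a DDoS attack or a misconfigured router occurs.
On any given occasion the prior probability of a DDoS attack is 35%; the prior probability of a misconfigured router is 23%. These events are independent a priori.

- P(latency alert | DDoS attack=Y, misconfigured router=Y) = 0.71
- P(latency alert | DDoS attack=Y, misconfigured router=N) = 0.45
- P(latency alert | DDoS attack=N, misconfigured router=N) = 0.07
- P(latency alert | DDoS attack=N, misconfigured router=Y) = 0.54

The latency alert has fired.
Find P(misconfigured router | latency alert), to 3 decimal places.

P(misconfigured router | latency alert) ≈ 0.469

P(latency alert) = 0.07·0.65·0.77 + 0.54·0.65·0.23 + 0.45·0.35·0.77 + 0.71·0.35·0.23 = 0.035035 + 0.080730 + 0.121275 + 0.057155 = 0.294195
Of this, 0.137885 comes from 0.080730 + 0.057155 (the misconfigured router=true cases).
P(misconfigured router | latency alert) = 0.137885 / 0.294195 ≈ 0.469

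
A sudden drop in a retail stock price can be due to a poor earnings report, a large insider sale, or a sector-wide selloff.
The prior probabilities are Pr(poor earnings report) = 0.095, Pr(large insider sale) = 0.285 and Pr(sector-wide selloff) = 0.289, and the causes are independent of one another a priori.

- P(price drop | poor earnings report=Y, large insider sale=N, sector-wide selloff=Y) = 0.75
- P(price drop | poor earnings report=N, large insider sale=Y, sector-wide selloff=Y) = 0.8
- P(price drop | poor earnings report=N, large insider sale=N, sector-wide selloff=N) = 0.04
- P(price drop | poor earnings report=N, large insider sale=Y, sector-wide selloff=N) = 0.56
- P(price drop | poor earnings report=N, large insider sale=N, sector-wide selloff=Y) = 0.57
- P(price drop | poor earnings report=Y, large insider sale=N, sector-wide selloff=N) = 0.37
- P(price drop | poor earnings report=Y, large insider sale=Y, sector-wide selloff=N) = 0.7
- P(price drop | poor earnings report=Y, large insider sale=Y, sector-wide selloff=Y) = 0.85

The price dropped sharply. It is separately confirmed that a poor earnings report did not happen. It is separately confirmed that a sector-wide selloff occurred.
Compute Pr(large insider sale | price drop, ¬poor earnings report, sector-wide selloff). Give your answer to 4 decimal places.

Pr(large insider sale | price drop, ¬poor earnings report, sector-wide selloff) ≈ 0.3587

P(price drop | ¬poor earnings report, sector-wide selloff) = 0.57×0.715 + 0.8×0.285 = 0.407550 + 0.228000 = 0.635550
Of this, 0.228000 comes from 0.8×0.285 (the large insider sale=true cases).
So P(large insider sale | price drop, ¬poor earnings report, sector-wide selloff) = 0.228000/0.635550 ≈ 0.3587.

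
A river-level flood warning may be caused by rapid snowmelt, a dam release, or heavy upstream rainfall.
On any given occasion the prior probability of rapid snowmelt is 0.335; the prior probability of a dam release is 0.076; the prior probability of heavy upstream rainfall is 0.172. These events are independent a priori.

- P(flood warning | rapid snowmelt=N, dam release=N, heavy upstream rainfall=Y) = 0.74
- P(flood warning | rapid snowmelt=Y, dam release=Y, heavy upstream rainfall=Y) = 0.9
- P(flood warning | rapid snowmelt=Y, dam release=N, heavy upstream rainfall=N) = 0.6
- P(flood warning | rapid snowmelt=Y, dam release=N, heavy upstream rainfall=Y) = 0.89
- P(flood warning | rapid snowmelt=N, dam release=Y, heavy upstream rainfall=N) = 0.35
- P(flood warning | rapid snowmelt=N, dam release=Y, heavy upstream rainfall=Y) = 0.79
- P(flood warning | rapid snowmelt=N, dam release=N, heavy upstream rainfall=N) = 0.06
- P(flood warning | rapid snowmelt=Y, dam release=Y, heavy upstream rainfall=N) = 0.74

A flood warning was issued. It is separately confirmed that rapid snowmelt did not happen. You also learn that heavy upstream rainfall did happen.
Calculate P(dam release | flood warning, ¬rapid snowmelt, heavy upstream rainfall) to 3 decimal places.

P(dam release | flood warning, ¬rapid snowmelt, heavy upstream rainfall) ≈ 0.081

Weight on dam release=true, given the evidence: 0.79·0.076 = 0.060040
Denominator P(flood warning | ¬rapid snowmelt, heavy upstream rainfall): 0.74·0.924 + 0.79·0.076 = 0.743800
P(dam release | flood warning, ¬rapid snowmelt, heavy upstream rainfall) = 0.060040/0.743800 ≈ 0.081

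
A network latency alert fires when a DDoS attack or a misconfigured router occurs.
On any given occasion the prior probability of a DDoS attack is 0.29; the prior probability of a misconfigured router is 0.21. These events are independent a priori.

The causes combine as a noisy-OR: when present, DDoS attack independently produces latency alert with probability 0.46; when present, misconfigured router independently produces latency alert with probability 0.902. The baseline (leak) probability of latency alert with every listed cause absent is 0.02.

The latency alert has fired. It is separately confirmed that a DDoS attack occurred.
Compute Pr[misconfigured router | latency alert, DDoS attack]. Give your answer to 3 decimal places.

Under noisy-OR, P(latency alert | causes) = 1 − (1−0.02)·∏(1−qᵢ) over the active causes.
Sum P(latency alert|·) weighted by the priors over both values of misconfigured router:
  P(latency alert | DDoS attack) = 0.4708×0.79 + 0.948138×0.21
        = 0.371932 + 0.199109 = 0.571041
Configurations with misconfigured router contribute 0.199109, so
  P(misconfigured router | latency alert, DDoS attack) = 0.199109 / 0.571041 ≈ 0.349

Pr[misconfigured router | latency alert, DDoS attack] ≈ 0.349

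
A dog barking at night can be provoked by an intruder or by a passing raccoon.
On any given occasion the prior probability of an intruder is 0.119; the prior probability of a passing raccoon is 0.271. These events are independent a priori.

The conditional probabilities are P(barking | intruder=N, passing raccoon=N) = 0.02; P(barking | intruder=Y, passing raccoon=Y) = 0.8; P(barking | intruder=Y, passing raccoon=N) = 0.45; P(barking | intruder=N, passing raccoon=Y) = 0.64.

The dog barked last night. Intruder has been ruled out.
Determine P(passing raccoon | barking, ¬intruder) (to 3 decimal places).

P(passing raccoon | barking, ¬intruder) ≈ 0.922

Numerator (weight on configurations with passing raccoon): 0.64·0.271 = 0.173440
Denominator P(barking | ¬intruder): 0.02·0.729 + 0.64·0.271 = 0.188020
P(passing raccoon | barking, ¬intruder) = 0.173440/0.188020 ≈ 0.922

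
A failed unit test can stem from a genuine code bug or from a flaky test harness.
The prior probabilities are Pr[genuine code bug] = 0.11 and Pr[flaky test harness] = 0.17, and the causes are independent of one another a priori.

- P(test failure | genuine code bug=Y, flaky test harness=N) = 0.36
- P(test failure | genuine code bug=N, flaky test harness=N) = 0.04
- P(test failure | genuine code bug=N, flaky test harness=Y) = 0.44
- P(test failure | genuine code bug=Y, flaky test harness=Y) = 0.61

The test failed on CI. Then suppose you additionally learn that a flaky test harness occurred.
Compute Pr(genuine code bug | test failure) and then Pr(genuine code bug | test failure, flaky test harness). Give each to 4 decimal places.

Pr(genuine code bug | test failure) ≈ 0.3154; Pr(genuine code bug | test failure, flaky test harness) ≈ 0.1463

Numerator (weight on configurations with genuine code bug): 0.032868 + 0.011407 = 0.044275
Denominator P(test failure): 0.04×0.89×0.83 + 0.44×0.89×0.17 + 0.36×0.11×0.83 + 0.61×0.11×0.17 = 0.140395
P(genuine code bug | test failure) = 0.044275/0.140395 ≈ 0.3154

With the extra evidence:
Sum P(test failure|·) weighted by the priors over both values of genuine code bug:
  P(test failure | flaky test harness) = 0.44·0.89 + 0.61·0.11
        = 0.391600 + 0.067100 = 0.458700
The terms with genuine code bug present sum to 0.067100, so
  P(genuine code bug | test failure, flaky test harness) = 0.067100 / 0.458700 ≈ 0.1463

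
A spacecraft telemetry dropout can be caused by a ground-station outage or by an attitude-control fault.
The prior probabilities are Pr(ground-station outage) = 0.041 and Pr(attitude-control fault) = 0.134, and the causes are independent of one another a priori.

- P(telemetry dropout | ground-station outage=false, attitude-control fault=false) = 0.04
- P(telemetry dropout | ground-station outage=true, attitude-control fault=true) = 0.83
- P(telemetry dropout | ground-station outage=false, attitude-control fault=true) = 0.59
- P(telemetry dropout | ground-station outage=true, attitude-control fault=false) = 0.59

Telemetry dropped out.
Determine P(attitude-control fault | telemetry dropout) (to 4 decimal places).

By total probability over the 4 (ground-station outage, attitude-control fault) configurations:
  P(telemetry dropout) = 0.04×0.959×0.866 + 0.59×0.959×0.134 + 0.59×0.041×0.866 + 0.83×0.041×0.134
        = 0.033220 + 0.075819 + 0.020949 + 0.004560 = 0.134548
Configurations with attitude-control fault contribute 0.080379, so
  P(attitude-control fault | telemetry dropout) = 0.080379 / 0.134548 ≈ 0.5974

P(attitude-control fault | telemetry dropout) ≈ 0.5974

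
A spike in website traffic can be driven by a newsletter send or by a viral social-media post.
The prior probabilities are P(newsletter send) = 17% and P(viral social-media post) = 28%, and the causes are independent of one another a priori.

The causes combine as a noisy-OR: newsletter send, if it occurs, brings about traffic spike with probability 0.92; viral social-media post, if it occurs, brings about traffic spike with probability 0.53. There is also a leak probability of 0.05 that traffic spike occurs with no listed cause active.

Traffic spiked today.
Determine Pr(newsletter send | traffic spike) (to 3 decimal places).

Pr(newsletter send | traffic spike) ≈ 0.501

Under noisy-OR, P(traffic spike | causes) = 1 − (1−0.05)·∏(1−qᵢ) over the active causes.
P(traffic spike) = 0.05·0.83·0.72 + 0.5535·0.83·0.28 + 0.924·0.17·0.72 + 0.96428·0.17·0.28 = 0.029880 + 0.128633 + 0.113098 + 0.045900 = 0.317511
Of this, 0.158998 comes from 0.113098 + 0.045900 (the newsletter send=true cases).
So P(newsletter send | traffic spike) = 0.158998/0.317511 ≈ 0.501.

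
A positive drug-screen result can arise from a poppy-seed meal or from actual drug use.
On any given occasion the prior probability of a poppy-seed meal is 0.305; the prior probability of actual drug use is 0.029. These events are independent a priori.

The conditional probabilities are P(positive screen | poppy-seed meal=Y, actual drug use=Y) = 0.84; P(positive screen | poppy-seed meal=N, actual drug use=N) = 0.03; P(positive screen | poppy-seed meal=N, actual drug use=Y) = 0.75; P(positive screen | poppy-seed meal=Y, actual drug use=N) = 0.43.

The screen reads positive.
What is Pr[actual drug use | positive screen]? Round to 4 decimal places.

Pr[actual drug use | positive screen] ≈ 0.1325

P(positive screen) = 0.03·0.695·0.971 + 0.75·0.695·0.029 + 0.43·0.305·0.971 + 0.84·0.305·0.029 = 0.020245 + 0.015116 + 0.127347 + 0.007430 = 0.170138
Restricting to configurations with actual drug use present: 0.015116 + 0.007430 = 0.022546.
P(actual drug use | positive screen) = 0.022546 / 0.170138 ≈ 0.1325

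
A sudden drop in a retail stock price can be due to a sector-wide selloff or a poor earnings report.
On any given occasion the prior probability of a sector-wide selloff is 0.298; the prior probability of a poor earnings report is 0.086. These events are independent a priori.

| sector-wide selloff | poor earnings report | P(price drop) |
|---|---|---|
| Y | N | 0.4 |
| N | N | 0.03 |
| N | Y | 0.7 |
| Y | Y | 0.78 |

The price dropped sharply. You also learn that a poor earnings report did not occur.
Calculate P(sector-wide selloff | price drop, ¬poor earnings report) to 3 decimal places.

P(sector-wide selloff | price drop, ¬poor earnings report) ≈ 0.850

P(price drop | ¬poor earnings report) = 0.03×0.702 + 0.4×0.298 = 0.021060 + 0.119200 = 0.140260
The sector-wide selloff-present share is 0.4×0.298 = 0.119200.
P(sector-wide selloff | price drop, ¬poor earnings report) = 0.119200 / 0.140260 ≈ 0.850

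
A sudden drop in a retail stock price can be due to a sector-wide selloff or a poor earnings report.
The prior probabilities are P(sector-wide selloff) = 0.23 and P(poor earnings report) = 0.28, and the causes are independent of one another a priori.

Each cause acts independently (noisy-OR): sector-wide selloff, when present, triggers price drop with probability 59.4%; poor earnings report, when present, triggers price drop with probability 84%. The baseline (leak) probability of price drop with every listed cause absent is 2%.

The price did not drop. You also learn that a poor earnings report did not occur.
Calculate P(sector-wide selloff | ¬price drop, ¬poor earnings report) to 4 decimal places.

P(sector-wide selloff | ¬price drop, ¬poor earnings report) ≈ 0.1082

Under noisy-OR, P(price drop | causes) = 1 − (1−0.02)·∏(1−qᵢ) over the active causes.
Sum P(¬price drop|·) weighted by the priors over both values of sector-wide selloff:
  P(¬price drop | ¬poor earnings report) = 0.98*0.77 + 0.39788*0.23
        = 0.754600 + 0.091512 = 0.846112
Configurations with sector-wide selloff contribute 0.091512, so
  P(sector-wide selloff | ¬price drop, ¬poor earnings report) = 0.091512 / 0.846112 ≈ 0.1082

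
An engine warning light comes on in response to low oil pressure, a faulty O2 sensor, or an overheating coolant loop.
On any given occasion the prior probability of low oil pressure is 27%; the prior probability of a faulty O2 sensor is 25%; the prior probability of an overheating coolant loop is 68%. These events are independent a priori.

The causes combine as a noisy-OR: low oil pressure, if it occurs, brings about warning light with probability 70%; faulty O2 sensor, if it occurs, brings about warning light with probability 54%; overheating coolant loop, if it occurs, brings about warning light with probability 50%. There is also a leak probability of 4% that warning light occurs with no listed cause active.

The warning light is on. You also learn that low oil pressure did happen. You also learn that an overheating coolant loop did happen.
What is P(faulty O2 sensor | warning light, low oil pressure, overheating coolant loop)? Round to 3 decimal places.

Under noisy-OR, P(warning light | causes) = 1 − (1−0.04)·∏(1−qᵢ) over the active causes.
P(warning light | low oil pressure, overheating coolant loop) = 0.856*0.75 + 0.93376*0.25 = 0.642000 + 0.233440 = 0.875440
Of this, 0.233440 comes from 0.93376*0.25 (the faulty O2 sensor=true cases).
So P(faulty O2 sensor | warning light, low oil pressure, overheating coolant loop) = 0.233440/0.875440 ≈ 0.267.

P(faulty O2 sensor | warning light, low oil pressure, overheating coolant loop) ≈ 0.267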